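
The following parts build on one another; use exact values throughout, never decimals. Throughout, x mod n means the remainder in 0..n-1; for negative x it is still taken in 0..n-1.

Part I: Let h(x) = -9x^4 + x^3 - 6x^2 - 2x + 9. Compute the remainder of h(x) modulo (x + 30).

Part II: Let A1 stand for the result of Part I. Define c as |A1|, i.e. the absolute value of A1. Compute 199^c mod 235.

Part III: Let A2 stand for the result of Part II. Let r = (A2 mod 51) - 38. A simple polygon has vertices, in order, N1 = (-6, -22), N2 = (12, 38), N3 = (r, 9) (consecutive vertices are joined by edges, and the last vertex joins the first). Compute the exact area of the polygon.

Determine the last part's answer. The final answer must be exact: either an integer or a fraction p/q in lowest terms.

Part I: remainder = value at the root: -9*(-30)^4 + 1*(-30)^3 - 6*(-30)^2 - 2*(-30)^1 + 9 = (-7290000) + (-27000) + (-5400) + (60) + (9) = -7322331; answer -7322331
Part II: A1 = -7322331; c = 7322331; squarings mod 235: 199^1=199, 199^2=121, 199^4=71, 199^8=106, 199^16=191, 199^32=56, 199^64=81, 199^128=216, 199^256=126, 199^512=131, 199^1024=6, 199^2048=36, 199^4096=121, 199^8192=71, 199^16384=106, 199^32768=191, 199^65536=56, 199^131072=81, 199^262144=216, 199^524288=126, 199^1048576=131, 199^2097152=6, 199^4194304=36; 199^7322331 = 199^1 * 199^2 * 199^8 * 199^16 * 199^64 * 199^128 * 199^512 * 199^2048 * 199^4096 * 199^8192 * 199^32768 * 199^65536 * 199^131072 * 199^262144 * 199^524288 * 199^2097152 * 199^4194304 = 29 (mod 235); answer 29
Part III: A2 = 29; r = -9; cross terms: (-6*38 - 12*-22)=36, (12*9 - -9*38)=450, (-9*-22 - -6*9)=252; twice the area = |738| = 738; area = 369; answer 369

369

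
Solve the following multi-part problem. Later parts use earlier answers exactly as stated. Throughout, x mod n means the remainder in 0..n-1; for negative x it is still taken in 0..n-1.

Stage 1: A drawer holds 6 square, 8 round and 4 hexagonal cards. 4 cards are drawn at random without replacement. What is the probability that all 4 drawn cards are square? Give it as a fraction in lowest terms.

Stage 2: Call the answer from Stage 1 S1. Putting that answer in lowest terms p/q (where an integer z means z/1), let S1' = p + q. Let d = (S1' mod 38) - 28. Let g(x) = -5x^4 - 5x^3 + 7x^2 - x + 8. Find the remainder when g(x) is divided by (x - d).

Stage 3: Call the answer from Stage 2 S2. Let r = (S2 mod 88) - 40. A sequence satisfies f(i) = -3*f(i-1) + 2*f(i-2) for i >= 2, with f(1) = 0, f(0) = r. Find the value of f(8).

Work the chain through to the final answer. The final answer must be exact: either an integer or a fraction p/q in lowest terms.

Stage 1: total draws C(18,4) = 3060; favorable C(6,4) = 15; P = 1/204; answer 1/204
Stage 2: S1 = 1/204; threaded value p + q = 205; d = -13; remainder = value at the root: -5*(-13)^4 - 5*(-13)^3 + 7*(-13)^2 - 1*(-13)^1 + 8 = (-142805) + (10985) + (1183) + (13) + (8) = -130616; answer -130616
Stage 3: S2 = -130616; r = 24; f(2) = -3*(0) + 2*(24) = 48; iterating: f(2)=48, f(3)=-144, f(4)=528, f(5)=-1872, f(6)=6672, f(7)=-23760, f(8)=84624; answer 84624

84624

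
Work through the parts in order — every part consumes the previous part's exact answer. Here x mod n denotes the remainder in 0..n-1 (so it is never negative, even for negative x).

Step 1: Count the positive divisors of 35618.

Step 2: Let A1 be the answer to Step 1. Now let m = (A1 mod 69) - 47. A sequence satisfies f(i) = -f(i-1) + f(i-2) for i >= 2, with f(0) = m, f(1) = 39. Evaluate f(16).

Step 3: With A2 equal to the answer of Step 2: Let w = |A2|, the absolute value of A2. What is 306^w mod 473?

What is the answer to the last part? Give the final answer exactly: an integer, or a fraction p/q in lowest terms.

333

Step 1: 35618 = 2 * 11 * 1619; number of divisors = (1+1) * (1+1) * (1+1) = 8; answer 8
Step 2: A1 = 8; m = -39; f(2) = -1*(39) + 1*(-39) = -78; iterating: f(2)=-78, f(3)=117, f(4)=-195, f(5)=312, f(6)=-507, f(7)=819, f(8)=-1326, f(9)=2145, f(10)=-3471, f(11)=5616, f(12)=-9087, f(13)=14703, f(14)=-23790, f(15)=38493, f(16)=-62283; answer -62283
Step 3: A2 = -62283; w = 62283; squarings mod 473: 306^1=306, 306^2=455, 306^4=324, 306^8=443, 306^16=427, 306^32=224, 306^64=38, 306^128=25, 306^256=152, 306^512=400, 306^1024=126, 306^2048=267, 306^4096=339, 306^8192=455, 306^16384=324, 306^32768=443; 306^62283 = 306^1 * 306^2 * 306^8 * 306^64 * 306^256 * 306^512 * 306^4096 * 306^8192 * 306^16384 * 306^32768 = 333 (mod 473); answer 333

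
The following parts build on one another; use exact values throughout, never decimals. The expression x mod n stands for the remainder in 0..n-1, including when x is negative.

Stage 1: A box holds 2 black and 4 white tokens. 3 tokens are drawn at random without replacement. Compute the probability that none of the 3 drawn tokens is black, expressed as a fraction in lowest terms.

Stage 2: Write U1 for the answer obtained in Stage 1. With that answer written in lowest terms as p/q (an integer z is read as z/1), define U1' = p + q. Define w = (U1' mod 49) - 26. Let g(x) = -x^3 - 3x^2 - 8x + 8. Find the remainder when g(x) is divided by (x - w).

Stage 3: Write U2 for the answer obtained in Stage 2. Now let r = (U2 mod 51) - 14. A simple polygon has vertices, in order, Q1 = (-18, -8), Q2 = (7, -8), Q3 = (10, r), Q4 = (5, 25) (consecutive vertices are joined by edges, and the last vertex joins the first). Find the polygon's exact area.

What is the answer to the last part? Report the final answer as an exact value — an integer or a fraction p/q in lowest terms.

488

Stage 1: total draws C(6,3) = 20; favorable C(4,3) = 4; P = 1/5; answer 1/5
Stage 2: U1 = 1/5; threaded value p + q = 6; w = -20; remainder = value at the root: -1*(-20)^3 - 3*(-20)^2 - 8*(-20)^1 + 8 = (8000) + (-1200) + (160) + (8) = 6968; answer 6968
Stage 3: U2 = 6968; r = 18; cross terms: (-18*-8 - 7*-8)=200, (7*18 - 10*-8)=206, (10*25 - 5*18)=160, (5*-8 - -18*25)=410; twice the area = |976| = 976; area = 488; answer 488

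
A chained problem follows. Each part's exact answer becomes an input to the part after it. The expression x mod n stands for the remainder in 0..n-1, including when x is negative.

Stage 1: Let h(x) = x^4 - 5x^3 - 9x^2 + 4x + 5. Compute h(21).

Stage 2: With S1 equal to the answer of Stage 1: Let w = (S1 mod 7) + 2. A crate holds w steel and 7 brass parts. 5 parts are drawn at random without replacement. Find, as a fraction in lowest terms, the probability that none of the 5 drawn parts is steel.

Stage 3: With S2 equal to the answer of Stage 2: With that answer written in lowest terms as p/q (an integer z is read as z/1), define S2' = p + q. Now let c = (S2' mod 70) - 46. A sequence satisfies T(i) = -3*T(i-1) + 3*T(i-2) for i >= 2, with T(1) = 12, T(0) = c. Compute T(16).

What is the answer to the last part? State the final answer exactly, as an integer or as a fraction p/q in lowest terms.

Stage 1: 1*(21)^4 - 5*(21)^3 - 9*(21)^2 + 4*(21)^1 + 5 = (194481) + (-46305) + (-3969) + (84) + (5) = 144296; answer 144296
Stage 2: S1 = 144296; w = 7; total draws C(14,5) = 2002; favorable C(7,5) = 21; P = 3/286; answer 3/286
Stage 3: S2 = 3/286; threaded value p + q = 289; c = -37; T(2) = -3*(12) + 3*(-37) = -147; iterating: T(2)=-147, T(3)=477, T(4)=-1872, T(5)=7047, T(6)=-26757, T(7)=101412, T(8)=-384507, T(9)=1457757, T(10)=-5526792, T(11)=20953647, T(12)=-79441317, T(13)=301184892, T(14)=-1141878627, T(15)=4329190557, T(16)=-16413207552; answer -16413207552

-16413207552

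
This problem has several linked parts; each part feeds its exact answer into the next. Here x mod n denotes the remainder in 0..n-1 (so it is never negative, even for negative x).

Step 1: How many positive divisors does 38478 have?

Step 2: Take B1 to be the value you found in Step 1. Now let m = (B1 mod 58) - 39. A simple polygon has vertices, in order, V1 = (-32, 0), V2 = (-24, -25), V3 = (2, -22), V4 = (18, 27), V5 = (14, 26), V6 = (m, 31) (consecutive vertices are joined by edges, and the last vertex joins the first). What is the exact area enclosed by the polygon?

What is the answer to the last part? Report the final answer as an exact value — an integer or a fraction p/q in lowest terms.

1867

Step 1: 38478 = 2 * 3 * 11^2 * 53; number of divisors = (1+1) * (1+1) * (2+1) * (1+1) = 24; answer 24
Step 2: B1 = 24; m = -15; cross terms: (-32*-25 - -24*0)=800, (-24*-22 - 2*-25)=578, (2*27 - 18*-22)=450, (18*26 - 14*27)=90, (14*31 - -15*26)=824, (-15*0 - -32*31)=992; twice the area = |3734| = 3734; area = 1867; answer 1867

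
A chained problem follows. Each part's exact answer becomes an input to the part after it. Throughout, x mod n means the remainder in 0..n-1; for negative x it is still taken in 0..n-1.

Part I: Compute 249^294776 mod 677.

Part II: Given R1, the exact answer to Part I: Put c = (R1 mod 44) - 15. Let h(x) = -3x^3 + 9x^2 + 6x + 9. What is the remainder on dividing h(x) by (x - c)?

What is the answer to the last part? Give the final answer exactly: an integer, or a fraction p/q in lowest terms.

8043

Part I: squarings mod 677: 249^1=249, 249^2=394, 249^4=203, 249^8=589, 249^16=297, 249^32=199, 249^64=335, 249^128=520, 249^256=277, 249^512=228, 249^1024=532, 249^2048=38, 249^4096=90, 249^8192=653, 249^16384=576, 249^32768=46, 249^65536=85, 249^131072=455, 249^262144=540; 249^294776 = 249^8 * 249^16 * 249^32 * 249^64 * 249^256 * 249^512 * 249^1024 * 249^2048 * 249^4096 * 249^8192 * 249^16384 * 249^262144 = 90 (mod 677); answer 90
Part II: R1 = 90; c = -13; remainder = value at the root: -3*(-13)^3 + 9*(-13)^2 + 6*(-13)^1 + 9 = (6591) + (1521) + (-78) + (9) = 8043; answer 8043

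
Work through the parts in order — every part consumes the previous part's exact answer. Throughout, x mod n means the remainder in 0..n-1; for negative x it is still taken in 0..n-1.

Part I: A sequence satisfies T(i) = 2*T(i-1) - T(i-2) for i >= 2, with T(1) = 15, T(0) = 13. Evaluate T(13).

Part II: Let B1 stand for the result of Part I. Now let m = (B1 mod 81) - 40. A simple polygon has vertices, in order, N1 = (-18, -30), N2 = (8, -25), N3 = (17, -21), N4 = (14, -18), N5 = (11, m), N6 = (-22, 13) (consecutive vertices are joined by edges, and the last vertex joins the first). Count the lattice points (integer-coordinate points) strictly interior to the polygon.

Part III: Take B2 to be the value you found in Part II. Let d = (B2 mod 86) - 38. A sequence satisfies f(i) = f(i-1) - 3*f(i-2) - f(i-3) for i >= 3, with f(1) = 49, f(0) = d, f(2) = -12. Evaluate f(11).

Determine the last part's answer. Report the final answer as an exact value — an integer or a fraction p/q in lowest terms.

Part I: T(2) = 2*(15) - 1*(13) = 17; iterating: T(2)=17, T(3)=19, T(4)=21, T(5)=23, T(6)=25, T(7)=27, T(8)=29, T(9)=31, T(10)=33, T(11)=35, T(12)=37, T(13)=39; answer 39
Part II: B1 = 39; m = -1; cross terms: (-18*-25 - 8*-30)=690, (8*-21 - 17*-25)=257, (17*-18 - 14*-21)=-12, (14*-1 - 11*-18)=184, (11*13 - -22*-1)=121, (-22*-30 - -18*13)=894; twice the area = |2134| = 2134; area = 1067; boundary points = 1 + 1 + 3 + 1 + 1 + 1 = 8; strictly interior points = area - boundary/2 + 1 = 1064; answer 1064
Part III: B2 = 1064; d = -6; f(3) = 1*(-12) - 3*(49) - 1*(-6) = -153; iterating: f(3)=-153, f(4)=-166, f(5)=305, f(6)=956, f(7)=207, f(8)=-2966, f(9)=-4543, f(10)=4148, f(11)=20743; answer 20743

20743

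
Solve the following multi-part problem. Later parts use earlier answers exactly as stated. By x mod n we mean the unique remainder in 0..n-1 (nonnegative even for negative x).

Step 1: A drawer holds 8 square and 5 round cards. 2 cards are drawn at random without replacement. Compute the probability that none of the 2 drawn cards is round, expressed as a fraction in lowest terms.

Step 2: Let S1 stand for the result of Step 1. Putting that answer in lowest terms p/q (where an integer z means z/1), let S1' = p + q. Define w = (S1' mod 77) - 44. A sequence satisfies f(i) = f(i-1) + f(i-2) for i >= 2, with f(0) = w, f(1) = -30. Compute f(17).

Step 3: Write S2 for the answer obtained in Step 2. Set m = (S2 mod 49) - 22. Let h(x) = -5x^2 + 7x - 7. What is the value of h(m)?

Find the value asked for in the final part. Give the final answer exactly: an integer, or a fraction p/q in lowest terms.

Step 1: total draws C(13,2) = 78; favorable C(8,2) = 28; P = 14/39; answer 14/39
Step 2: S1 = 14/39; threaded value p + q = 53; w = 9; f(2) = 1*(-30) + 1*(9) = -21; iterating: f(2)=-21, f(3)=-51, f(4)=-72, f(5)=-123, f(6)=-195, f(7)=-318, f(8)=-513, f(9)=-831, f(10)=-1344, f(11)=-2175, f(12)=-3519, f(13)=-5694, f(14)=-9213, f(15)=-14907, f(16)=-24120, f(17)=-39027; answer -39027
Step 3: S2 = -39027; m = 4; -5*(4)^2 + 7*(4)^1 - 7 = (-80) + (28) + (-7) = -59; answer -59

-59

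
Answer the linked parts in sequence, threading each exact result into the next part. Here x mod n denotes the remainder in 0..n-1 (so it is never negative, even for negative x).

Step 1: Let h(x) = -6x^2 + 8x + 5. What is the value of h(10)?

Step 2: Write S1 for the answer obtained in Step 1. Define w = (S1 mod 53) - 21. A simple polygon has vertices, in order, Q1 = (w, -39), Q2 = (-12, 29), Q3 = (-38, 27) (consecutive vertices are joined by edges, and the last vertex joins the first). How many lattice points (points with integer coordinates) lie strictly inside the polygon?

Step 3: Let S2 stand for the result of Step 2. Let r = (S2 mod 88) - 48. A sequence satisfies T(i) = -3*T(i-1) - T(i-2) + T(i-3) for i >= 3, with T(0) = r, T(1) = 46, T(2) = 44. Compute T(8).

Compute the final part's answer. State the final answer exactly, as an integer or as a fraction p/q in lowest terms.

Step 1: -6*(10)^2 + 8*(10)^1 + 5 = (-600) + (80) + (5) = -515; answer -515
Step 2: S1 = -515; w = -6; cross terms: (-6*29 - -12*-39)=-642, (-12*27 - -38*29)=778, (-38*-39 - -6*27)=1644; twice the area = |1780| = 1780; area = 890; boundary points = 2 + 2 + 2 = 6; strictly interior points = area - boundary/2 + 1 = 888; answer 888
Step 3: S2 = 888; r = -40; T(3) = -3*(44) - 1*(46) + 1*(-40) = -218; iterating: T(3)=-218, T(4)=656, T(5)=-1706, T(6)=4244, T(7)=-10370, T(8)=25160; answer 25160

25160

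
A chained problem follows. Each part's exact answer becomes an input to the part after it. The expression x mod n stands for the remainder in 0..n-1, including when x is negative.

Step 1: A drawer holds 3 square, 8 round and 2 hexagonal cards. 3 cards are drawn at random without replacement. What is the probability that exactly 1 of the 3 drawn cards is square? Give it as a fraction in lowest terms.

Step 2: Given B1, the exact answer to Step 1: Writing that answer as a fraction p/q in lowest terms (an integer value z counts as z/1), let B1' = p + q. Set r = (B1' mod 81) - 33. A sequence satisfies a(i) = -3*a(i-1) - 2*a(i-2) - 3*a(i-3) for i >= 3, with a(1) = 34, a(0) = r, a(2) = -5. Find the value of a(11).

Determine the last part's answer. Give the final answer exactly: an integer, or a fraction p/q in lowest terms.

86650

Step 1: total draws C(13,3) = 286; favorable C(3,1)*C(10,2) = 135; P = 135/286; answer 135/286
Step 2: B1 = 135/286; threaded value p + q = 421; r = -17; a(3) = -3*(-5) - 2*(34) - 3*(-17) = -2; iterating: a(3)=-2, a(4)=-86, a(5)=277, a(6)=-653, a(7)=1663, a(8)=-4514, a(9)=12175, a(10)=-32486, a(11)=86650; answer 86650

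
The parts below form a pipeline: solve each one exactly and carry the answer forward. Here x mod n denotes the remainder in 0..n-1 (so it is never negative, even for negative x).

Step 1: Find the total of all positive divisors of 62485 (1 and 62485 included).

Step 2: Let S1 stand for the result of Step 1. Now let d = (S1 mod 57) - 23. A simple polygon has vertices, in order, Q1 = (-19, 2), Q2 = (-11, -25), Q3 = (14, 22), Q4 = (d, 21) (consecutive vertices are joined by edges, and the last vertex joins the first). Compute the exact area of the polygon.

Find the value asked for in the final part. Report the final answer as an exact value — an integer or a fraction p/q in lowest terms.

Step 1: 62485 = 5 * 12497; sigma = (1 + 5) * (1 + 12497) = 6 * 12498 = 74988; answer 74988
Step 2: S1 = 74988; d = 10; cross terms: (-19*-25 - -11*2)=497, (-11*22 - 14*-25)=108, (14*21 - 10*22)=74, (10*2 - -19*21)=419; twice the area = |1098| = 1098; area = 549; answer 549

549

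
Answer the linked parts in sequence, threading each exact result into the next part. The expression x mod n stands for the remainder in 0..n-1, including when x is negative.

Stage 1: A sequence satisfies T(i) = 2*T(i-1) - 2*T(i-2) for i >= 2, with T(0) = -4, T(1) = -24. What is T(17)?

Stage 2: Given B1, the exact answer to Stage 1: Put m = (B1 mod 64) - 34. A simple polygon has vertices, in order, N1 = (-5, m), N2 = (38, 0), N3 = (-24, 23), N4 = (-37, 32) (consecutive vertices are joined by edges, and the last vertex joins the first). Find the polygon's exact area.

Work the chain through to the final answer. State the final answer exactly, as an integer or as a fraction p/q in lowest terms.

3667/2

Stage 1: T(2) = 2*(-24) - 2*(-4) = -40; iterating: T(2)=-40, T(3)=-32, T(4)=16, T(5)=96, T(6)=160, T(7)=128, T(8)=-64, T(9)=-384, T(10)=-640, T(11)=-512, T(12)=256, T(13)=1536, T(14)=2560, T(15)=2048, T(16)=-1024, T(17)=-6144; answer -6144
Stage 2: B1 = -6144; m = -34; cross terms: (-5*0 - 38*-34)=1292, (38*23 - -24*0)=874, (-24*32 - -37*23)=83, (-37*-34 - -5*32)=1418; twice the area = |3667| = 3667; area = 3667/2; answer 3667/2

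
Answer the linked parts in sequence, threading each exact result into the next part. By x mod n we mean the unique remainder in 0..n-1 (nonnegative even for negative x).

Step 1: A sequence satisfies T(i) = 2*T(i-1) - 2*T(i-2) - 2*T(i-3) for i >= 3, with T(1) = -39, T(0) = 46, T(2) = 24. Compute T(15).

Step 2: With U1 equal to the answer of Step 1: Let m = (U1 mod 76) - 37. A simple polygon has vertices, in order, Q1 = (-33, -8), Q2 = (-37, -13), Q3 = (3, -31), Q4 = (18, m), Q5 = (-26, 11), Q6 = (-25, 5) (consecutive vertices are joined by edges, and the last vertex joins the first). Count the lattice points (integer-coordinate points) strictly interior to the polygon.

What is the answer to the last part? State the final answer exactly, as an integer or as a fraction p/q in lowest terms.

Step 1: T(3) = 2*(24) - 2*(-39) - 2*(46) = 34; iterating: T(3)=34, T(4)=98, T(5)=80, T(6)=-104, T(7)=-564, T(8)=-1080, T(9)=-824, T(10)=1640, T(11)=7088, T(12)=12544, T(13)=7632, T(14)=-24000, T(15)=-88352; answer -88352
Step 2: U1 = -88352; m = -1; cross terms: (-33*-13 - -37*-8)=133, (-37*-31 - 3*-13)=1186, (3*-1 - 18*-31)=555, (18*11 - -26*-1)=172, (-26*5 - -25*11)=145, (-25*-8 - -33*5)=365; twice the area = |2556| = 2556; area = 1278; boundary points = 1 + 2 + 15 + 4 + 1 + 1 = 24; strictly interior points = area - boundary/2 + 1 = 1267; answer 1267

1267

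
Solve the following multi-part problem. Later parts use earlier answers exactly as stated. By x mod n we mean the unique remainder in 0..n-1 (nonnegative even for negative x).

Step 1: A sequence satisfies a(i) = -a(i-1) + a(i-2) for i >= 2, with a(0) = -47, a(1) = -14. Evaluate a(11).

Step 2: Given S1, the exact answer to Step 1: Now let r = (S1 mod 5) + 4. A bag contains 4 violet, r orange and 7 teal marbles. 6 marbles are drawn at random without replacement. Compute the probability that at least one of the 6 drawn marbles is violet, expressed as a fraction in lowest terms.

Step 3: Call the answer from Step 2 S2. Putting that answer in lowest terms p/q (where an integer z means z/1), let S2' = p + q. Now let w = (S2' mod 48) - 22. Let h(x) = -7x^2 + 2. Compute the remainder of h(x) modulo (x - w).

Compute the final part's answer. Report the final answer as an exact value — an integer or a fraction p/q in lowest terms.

-341

Step 1: a(2) = -1*(-14) + 1*(-47) = -33; iterating: a(2)=-33, a(3)=19, a(4)=-52, a(5)=71, a(6)=-123, a(7)=194, a(8)=-317, a(9)=511, a(10)=-828, a(11)=1339; answer 1339
Step 2: S1 = 1339; r = 8; total draws C(19,6) = 27132; complement C(15,6) = 5005; favorable 27132 - 5005 = 22127; P = 3161/3876; answer 3161/3876
Step 3: S2 = 3161/3876; threaded value p + q = 7037; w = 7; remainder = value at the root: -7*(7)^2 + 2 = (-343) + (2) = -341; answer -341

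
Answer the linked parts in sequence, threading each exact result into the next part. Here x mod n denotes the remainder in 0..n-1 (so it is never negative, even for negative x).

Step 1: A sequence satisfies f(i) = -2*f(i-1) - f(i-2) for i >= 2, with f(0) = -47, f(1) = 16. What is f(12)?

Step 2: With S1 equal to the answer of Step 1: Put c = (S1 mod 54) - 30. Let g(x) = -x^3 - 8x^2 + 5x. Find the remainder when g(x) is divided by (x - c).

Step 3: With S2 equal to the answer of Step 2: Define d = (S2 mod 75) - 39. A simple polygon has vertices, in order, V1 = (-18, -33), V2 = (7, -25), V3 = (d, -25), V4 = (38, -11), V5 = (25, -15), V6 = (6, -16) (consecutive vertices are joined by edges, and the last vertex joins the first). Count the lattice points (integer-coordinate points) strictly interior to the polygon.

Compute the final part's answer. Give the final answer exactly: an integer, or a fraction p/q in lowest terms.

Step 1: f(2) = -2*(16) - 1*(-47) = 15; iterating: f(2)=15, f(3)=-46, f(4)=77, f(5)=-108, f(6)=139, f(7)=-170, f(8)=201, f(9)=-232, f(10)=263, f(11)=-294, f(12)=325; answer 325
Step 2: S1 = 325; c = -29; remainder = value at the root: -1*(-29)^3 - 8*(-29)^2 + 5*(-29)^1 = (24389) + (-6728) + (-145) = 17516; answer 17516
Step 3: S2 = 17516; d = 2; cross terms: (-18*-25 - 7*-33)=681, (7*-25 - 2*-25)=-125, (2*-11 - 38*-25)=928, (38*-15 - 25*-11)=-295, (25*-16 - 6*-15)=-310, (6*-33 - -18*-16)=-486; twice the area = |393| = 393; area = 393/2; boundary points = 1 + 5 + 2 + 1 + 1 + 1 = 11; strictly interior points = area - boundary/2 + 1 = 192; answer 192

192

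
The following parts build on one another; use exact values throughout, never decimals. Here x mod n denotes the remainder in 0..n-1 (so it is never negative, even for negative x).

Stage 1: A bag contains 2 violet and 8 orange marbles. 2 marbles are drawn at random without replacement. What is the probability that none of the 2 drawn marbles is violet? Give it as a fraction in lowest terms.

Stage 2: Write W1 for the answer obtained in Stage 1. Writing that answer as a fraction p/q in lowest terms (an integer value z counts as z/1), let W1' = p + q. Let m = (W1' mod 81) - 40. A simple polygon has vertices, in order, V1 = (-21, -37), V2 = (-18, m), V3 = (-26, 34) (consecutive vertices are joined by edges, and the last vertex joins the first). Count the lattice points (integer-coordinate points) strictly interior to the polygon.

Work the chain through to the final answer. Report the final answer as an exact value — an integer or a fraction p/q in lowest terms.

Stage 1: total draws C(10,2) = 45; favorable C(8,2) = 28; P = 28/45; answer 28/45
Stage 2: W1 = 28/45; threaded value p + q = 73; m = 33; cross terms: (-21*33 - -18*-37)=-1359, (-18*34 - -26*33)=246, (-26*-37 - -21*34)=1676; twice the area = |563| = 563; area = 563/2; boundary points = 1 + 1 + 1 = 3; strictly interior points = area - boundary/2 + 1 = 281; answer 281

281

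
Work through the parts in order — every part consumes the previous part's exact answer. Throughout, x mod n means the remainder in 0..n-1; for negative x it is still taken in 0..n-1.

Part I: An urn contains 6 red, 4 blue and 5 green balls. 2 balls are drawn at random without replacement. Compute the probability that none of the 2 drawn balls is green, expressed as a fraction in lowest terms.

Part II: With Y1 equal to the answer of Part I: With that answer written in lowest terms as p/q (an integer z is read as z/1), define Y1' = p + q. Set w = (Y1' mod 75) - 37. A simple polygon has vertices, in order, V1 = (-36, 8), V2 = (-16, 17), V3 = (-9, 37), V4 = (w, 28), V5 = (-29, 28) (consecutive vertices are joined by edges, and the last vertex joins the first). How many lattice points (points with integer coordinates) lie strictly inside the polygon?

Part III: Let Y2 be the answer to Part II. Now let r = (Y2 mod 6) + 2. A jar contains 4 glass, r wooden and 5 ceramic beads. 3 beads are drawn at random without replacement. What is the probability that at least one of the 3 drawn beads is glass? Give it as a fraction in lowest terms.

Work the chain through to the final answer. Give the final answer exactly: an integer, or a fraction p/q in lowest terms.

58/91

Part I: total draws C(15,2) = 105; favorable C(10,2) = 45; P = 3/7; answer 3/7
Part II: Y1 = 3/7; threaded value p + q = 10; w = -27; cross terms: (-36*17 - -16*8)=-484, (-16*37 - -9*17)=-439, (-9*28 - -27*37)=747, (-27*28 - -29*28)=56, (-29*8 - -36*28)=776; twice the area = |656| = 656; area = 328; boundary points = 1 + 1 + 9 + 2 + 1 = 14; strictly interior points = area - boundary/2 + 1 = 322; answer 322
Part III: Y2 = 322; r = 6; total draws C(15,3) = 455; complement C(11,3) = 165; favorable 455 - 165 = 290; P = 58/91; answer 58/91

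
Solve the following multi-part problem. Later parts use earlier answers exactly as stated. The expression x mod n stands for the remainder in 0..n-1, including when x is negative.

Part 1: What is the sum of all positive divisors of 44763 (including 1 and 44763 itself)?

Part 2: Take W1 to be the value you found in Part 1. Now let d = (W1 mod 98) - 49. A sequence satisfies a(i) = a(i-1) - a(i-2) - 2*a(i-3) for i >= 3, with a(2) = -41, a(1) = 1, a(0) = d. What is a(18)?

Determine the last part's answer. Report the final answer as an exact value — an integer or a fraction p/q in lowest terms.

31162

Part 1: 44763 = 3 * 43 * 347; sigma = (1 + 3) * (1 + 43) * (1 + 347) = 4 * 44 * 348 = 61248; answer 61248
Part 2: W1 = 61248; d = 47; a(3) = 1*(-41) - 1*(1) - 2*(47) = -136; iterating: a(3)=-136, a(4)=-97, a(5)=121, a(6)=490, a(7)=563, a(8)=-169, a(9)=-1712, a(10)=-2669, a(11)=-619, a(12)=5474, a(13)=11431, a(14)=7195, a(15)=-15184, a(16)=-45241, a(17)=-44447, a(18)=31162; answer 31162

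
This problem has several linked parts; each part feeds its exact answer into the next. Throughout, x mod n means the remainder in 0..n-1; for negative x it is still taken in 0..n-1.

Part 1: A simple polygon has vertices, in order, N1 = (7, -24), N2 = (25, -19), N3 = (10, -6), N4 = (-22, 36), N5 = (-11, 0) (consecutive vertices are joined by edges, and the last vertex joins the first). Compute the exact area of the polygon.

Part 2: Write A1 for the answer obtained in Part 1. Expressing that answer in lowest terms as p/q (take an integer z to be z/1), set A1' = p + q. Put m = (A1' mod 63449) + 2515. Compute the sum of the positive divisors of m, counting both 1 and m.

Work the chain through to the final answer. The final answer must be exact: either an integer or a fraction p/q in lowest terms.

Part 1: cross terms: (7*-19 - 25*-24)=467, (25*-6 - 10*-19)=40, (10*36 - -22*-6)=228, (-22*0 - -11*36)=396, (-11*-24 - 7*0)=264; twice the area = |1395| = 1395; area = 1395/2; answer 1395/2
Part 2: A1 = 1395/2; threaded value p + q = 1397; m = 3912; 3912 = 2^3 * 3 * 163; sigma = (1 + 2 + 4 + 8) * (1 + 3) * (1 + 163) = 15 * 4 * 164 = 9840; answer 9840

9840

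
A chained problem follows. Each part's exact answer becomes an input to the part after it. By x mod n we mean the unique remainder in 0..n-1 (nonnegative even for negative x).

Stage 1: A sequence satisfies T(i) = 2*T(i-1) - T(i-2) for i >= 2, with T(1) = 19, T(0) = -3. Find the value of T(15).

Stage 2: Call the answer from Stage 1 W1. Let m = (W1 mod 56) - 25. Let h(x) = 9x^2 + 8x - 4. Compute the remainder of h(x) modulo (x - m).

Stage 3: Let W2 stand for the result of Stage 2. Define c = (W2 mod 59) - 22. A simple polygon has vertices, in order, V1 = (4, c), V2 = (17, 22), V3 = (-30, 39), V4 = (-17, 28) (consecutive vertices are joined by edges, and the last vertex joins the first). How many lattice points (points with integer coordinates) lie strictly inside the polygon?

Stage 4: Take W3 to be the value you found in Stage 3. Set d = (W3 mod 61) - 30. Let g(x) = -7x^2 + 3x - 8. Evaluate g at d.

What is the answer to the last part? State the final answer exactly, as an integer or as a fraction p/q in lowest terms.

Stage 1: T(2) = 2*(19) - 1*(-3) = 41; iterating: T(2)=41, T(3)=63, T(4)=85, T(5)=107, T(6)=129, T(7)=151, T(8)=173, T(9)=195, T(10)=217, T(11)=239, T(12)=261, T(13)=283, T(14)=305, T(15)=327; answer 327
Stage 2: W1 = 327; m = 22; remainder = value at the root: 9*(22)^2 + 8*(22)^1 - 4 = (4356) + (176) + (-4) = 4528; answer 4528
Stage 3: W2 = 4528; c = 22; cross terms: (4*22 - 17*22)=-286, (17*39 - -30*22)=1323, (-30*28 - -17*39)=-177, (-17*22 - 4*28)=-486; twice the area = |374| = 374; area = 187; boundary points = 13 + 1 + 1 + 3 = 18; strictly interior points = area - boundary/2 + 1 = 179; answer 179
Stage 4: W3 = 179; d = 27; -7*(27)^2 + 3*(27)^1 - 8 = (-5103) + (81) + (-8) = -5030; answer -5030

-5030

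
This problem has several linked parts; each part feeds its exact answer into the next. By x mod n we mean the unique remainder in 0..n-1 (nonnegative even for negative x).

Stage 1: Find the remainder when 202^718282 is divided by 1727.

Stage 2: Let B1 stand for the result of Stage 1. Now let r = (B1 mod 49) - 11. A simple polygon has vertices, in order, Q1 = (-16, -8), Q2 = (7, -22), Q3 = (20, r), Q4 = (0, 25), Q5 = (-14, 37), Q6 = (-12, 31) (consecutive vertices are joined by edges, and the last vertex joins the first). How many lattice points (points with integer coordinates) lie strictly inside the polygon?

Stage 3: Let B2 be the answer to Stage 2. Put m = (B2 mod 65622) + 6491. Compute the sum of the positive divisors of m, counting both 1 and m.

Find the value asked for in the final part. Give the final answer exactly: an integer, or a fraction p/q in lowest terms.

7920

Stage 1: squarings mod 1727: 202^1=202, 202^2=1083, 202^4=256, 202^8=1637, 202^16=1192, 202^32=1270, 202^64=1609, 202^128=108, 202^256=1302, 202^512=1017, 202^1024=1543, 202^2048=1043, 202^4096=1566, 202^8192=16, 202^16384=256, 202^32768=1637, 202^65536=1192, 202^131072=1270, 202^262144=1609, 202^524288=108; 202^718282 = 202^2 * 202^8 * 202^64 * 202^128 * 202^256 * 202^1024 * 202^4096 * 202^8192 * 202^16384 * 202^32768 * 202^131072 * 202^524288 = 1556 (mod 1727); answer 1556
Stage 2: B1 = 1556; r = 26; cross terms: (-16*-22 - 7*-8)=408, (7*26 - 20*-22)=622, (20*25 - 0*26)=500, (0*37 - -14*25)=350, (-14*31 - -12*37)=10, (-12*-8 - -16*31)=592; twice the area = |2482| = 2482; area = 1241; boundary points = 1 + 1 + 1 + 2 + 2 + 1 = 8; strictly interior points = area - boundary/2 + 1 = 1238; answer 1238
Stage 3: B2 = 1238; m = 7729; 7729 = 59 * 131; sigma = (1 + 59) * (1 + 131) = 60 * 132 = 7920; answer 7920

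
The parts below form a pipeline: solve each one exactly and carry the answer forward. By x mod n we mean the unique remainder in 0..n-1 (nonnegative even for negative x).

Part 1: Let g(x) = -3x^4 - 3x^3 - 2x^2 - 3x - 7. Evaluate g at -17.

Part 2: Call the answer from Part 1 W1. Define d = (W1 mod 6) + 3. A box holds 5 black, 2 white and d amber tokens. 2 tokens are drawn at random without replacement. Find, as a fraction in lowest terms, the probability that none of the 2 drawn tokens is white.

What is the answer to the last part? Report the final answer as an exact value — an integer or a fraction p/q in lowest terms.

Part 1: -3*(-17)^4 - 3*(-17)^3 - 2*(-17)^2 - 3*(-17)^1 - 7 = (-250563) + (14739) + (-578) + (51) + (-7) = -236358; answer -236358
Part 2: W1 = -236358; d = 3; total draws C(10,2) = 45; favorable C(8,2) = 28; P = 28/45; answer 28/45

28/45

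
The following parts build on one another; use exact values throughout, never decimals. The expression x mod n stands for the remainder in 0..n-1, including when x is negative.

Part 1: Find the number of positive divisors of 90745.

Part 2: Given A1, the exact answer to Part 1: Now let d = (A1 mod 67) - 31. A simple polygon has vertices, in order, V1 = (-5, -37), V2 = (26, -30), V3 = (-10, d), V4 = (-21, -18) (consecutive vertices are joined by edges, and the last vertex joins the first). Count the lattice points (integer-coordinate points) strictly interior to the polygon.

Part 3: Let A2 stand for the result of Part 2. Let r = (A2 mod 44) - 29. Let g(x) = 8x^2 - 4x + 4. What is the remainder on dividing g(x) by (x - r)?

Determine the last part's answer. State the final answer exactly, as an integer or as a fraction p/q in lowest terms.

Part 1: 90745 = 5 * 18149; number of divisors = (1+1) * (1+1) = 4; answer 4
Part 2: A1 = 4; d = -27; cross terms: (-5*-30 - 26*-37)=1112, (26*-27 - -10*-30)=-1002, (-10*-18 - -21*-27)=-387, (-21*-37 - -5*-18)=687; twice the area = |410| = 410; area = 205; boundary points = 1 + 3 + 1 + 1 = 6; strictly interior points = area - boundary/2 + 1 = 203; answer 203
Part 3: A2 = 203; r = -2; remainder = value at the root: 8*(-2)^2 - 4*(-2)^1 + 4 = (32) + (8) + (4) = 44; answer 44

44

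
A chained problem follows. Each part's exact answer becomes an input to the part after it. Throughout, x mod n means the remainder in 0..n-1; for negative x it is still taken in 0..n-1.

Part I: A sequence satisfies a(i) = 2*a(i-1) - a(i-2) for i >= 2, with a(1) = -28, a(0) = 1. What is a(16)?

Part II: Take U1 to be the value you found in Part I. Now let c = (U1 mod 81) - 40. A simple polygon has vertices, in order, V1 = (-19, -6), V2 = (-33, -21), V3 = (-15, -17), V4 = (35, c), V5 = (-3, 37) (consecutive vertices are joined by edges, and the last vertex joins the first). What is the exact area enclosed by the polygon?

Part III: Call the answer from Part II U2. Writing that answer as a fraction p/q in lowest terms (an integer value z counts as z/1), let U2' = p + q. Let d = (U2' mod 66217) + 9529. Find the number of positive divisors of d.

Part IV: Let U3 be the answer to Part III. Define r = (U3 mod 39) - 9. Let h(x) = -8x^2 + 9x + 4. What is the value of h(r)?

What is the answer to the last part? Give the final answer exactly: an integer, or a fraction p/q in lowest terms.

-451

Part I: a(2) = 2*(-28) - 1*(1) = -57; iterating: a(2)=-57, a(3)=-86, a(4)=-115, a(5)=-144, a(6)=-173, a(7)=-202, a(8)=-231, a(9)=-260, a(10)=-289, a(11)=-318, a(12)=-347, a(13)=-376, a(14)=-405, a(15)=-434, a(16)=-463; answer -463
Part II: U1 = -463; c = -17; cross terms: (-19*-21 - -33*-6)=201, (-33*-17 - -15*-21)=246, (-15*-17 - 35*-17)=850, (35*37 - -3*-17)=1244, (-3*-6 - -19*37)=721; twice the area = |3262| = 3262; area = 1631; answer 1631
Part III: U2 = 1631; threaded value p + q = 1632; d = 11161; 11161 is prime, so its only divisors are 1 and 11161; count = 2; answer 2
Part IV: U3 = 2; r = -7; -8*(-7)^2 + 9*(-7)^1 + 4 = (-392) + (-63) + (4) = -451; answer -451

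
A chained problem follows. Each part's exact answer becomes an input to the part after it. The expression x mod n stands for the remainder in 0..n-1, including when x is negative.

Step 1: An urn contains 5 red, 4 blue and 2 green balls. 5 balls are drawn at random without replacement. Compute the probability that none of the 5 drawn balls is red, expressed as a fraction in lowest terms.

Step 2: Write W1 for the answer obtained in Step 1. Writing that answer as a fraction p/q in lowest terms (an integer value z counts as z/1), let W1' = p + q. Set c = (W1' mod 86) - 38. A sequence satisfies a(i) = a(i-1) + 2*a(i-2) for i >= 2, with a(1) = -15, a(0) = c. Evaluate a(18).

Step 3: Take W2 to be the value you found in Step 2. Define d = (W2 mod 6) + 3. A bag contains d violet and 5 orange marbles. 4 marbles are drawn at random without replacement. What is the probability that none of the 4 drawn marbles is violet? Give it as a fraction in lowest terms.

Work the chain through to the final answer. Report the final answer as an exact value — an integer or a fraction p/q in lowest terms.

Step 1: total draws C(11,5) = 462; favorable C(6,5) = 6; P = 1/77; answer 1/77
Step 2: W1 = 1/77; threaded value p + q = 78; c = 40; a(2) = 1*(-15) + 2*(40) = 65; iterating: a(2)=65, a(3)=35, a(4)=165, a(5)=235, a(6)=565, a(7)=1035, a(8)=2165, a(9)=4235, a(10)=8565, a(11)=17035, a(12)=34165, a(13)=68235, a(14)=136565, a(15)=273035, a(16)=546165, a(17)=1092235, a(18)=2184565; answer 2184565
Step 3: W2 = 2184565; d = 4; total draws C(9,4) = 126; favorable C(5,4) = 5; P = 5/126; answer 5/126

5/126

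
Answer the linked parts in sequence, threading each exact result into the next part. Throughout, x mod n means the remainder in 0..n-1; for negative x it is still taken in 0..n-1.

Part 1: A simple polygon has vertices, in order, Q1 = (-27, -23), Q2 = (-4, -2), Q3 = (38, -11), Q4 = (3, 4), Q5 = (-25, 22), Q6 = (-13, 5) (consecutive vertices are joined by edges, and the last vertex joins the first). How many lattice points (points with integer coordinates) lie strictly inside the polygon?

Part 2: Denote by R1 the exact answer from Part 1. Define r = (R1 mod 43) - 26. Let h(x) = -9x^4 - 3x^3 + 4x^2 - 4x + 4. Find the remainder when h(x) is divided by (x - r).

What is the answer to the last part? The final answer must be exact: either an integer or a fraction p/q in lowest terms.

Part 1: cross terms: (-27*-2 - -4*-23)=-38, (-4*-11 - 38*-2)=120, (38*4 - 3*-11)=185, (3*22 - -25*4)=166, (-25*5 - -13*22)=161, (-13*-23 - -27*5)=434; twice the area = |1028| = 1028; area = 514; boundary points = 1 + 3 + 5 + 2 + 1 + 14 = 26; strictly interior points = area - boundary/2 + 1 = 502; answer 502
Part 2: R1 = 502; r = 3; remainder = value at the root: -9*(3)^4 - 3*(3)^3 + 4*(3)^2 - 4*(3)^1 + 4 = (-729) + (-81) + (36) + (-12) + (4) = -782; answer -782

-782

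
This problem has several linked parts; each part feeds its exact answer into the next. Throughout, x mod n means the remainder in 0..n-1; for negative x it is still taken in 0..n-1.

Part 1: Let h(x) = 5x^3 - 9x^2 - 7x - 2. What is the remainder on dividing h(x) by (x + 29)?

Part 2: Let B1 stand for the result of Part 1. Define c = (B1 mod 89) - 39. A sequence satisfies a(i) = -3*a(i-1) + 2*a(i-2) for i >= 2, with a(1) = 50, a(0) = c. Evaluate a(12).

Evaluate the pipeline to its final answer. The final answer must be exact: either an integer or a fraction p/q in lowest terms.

Part 1: remainder = value at the root: 5*(-29)^3 - 9*(-29)^2 - 7*(-29)^1 - 2 = (-121945) + (-7569) + (203) + (-2) = -129313; answer -129313
Part 2: B1 = -129313; c = -35; a(2) = -3*(50) + 2*(-35) = -220; iterating: a(2)=-220, a(3)=760, a(4)=-2720, a(5)=9680, a(6)=-34480, a(7)=122800, a(8)=-437360, a(9)=1557680, a(10)=-5547760, a(11)=19758640, a(12)=-70371440; answer -70371440

-70371440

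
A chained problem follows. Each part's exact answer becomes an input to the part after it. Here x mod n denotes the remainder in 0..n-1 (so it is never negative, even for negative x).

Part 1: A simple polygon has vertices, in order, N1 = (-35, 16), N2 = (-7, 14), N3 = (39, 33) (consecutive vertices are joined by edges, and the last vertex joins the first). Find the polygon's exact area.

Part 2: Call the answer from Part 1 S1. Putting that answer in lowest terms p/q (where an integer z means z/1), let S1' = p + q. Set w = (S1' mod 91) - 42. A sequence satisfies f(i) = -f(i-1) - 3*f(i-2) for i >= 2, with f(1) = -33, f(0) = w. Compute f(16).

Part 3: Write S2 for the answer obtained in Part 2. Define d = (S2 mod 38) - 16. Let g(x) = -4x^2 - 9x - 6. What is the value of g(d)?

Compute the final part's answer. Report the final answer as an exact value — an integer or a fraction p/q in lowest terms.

-1959

Part 1: cross terms: (-35*14 - -7*16)=-378, (-7*33 - 39*14)=-777, (39*16 - -35*33)=1779; twice the area = |624| = 624; area = 312; answer 312
Part 2: S1 = 312; threaded value p + q = 313; w = -2; f(2) = -1*(-33) - 3*(-2) = 39; iterating: f(2)=39, f(3)=60, f(4)=-177, f(5)=-3, f(6)=534, f(7)=-525, f(8)=-1077, f(9)=2652, f(10)=579, f(11)=-8535, f(12)=6798, f(13)=18807, f(14)=-39201, f(15)=-17220, f(16)=134823; answer 134823
Part 3: S2 = 134823; d = 21; -4*(21)^2 - 9*(21)^1 - 6 = (-1764) + (-189) + (-6) = -1959; answer -1959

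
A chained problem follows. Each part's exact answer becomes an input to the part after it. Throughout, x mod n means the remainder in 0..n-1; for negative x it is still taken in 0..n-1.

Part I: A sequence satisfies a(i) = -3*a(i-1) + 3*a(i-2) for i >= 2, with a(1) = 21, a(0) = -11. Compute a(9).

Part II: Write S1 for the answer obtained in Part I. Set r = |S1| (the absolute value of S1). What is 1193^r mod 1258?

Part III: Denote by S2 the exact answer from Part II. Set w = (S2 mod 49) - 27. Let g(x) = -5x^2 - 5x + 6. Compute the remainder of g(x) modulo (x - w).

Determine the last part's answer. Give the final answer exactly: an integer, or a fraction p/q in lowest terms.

-144

Part I: a(2) = -3*(21) + 3*(-11) = -96; iterating: a(2)=-96, a(3)=351, a(4)=-1341, a(5)=5076, a(6)=-19251, a(7)=72981, a(8)=-276696, a(9)=1049031; answer 1049031
Part II: S1 = 1049031; r = 1049031; squarings mod 1258: 1193^1=1193, 1193^2=451, 1193^4=863, 1193^8=33, 1193^16=1089, 1193^32=885, 1193^64=749, 1193^128=1191, 1193^256=715, 1193^512=477, 1193^1024=1089, 1193^2048=885, 1193^4096=749, 1193^8192=1191, 1193^16384=715, 1193^32768=477, 1193^65536=1089, 1193^131072=885, 1193^262144=749, 1193^524288=1191, 1193^1048576=715; 1193^1049031 = 1193^1 * 1193^2 * 1193^4 * 1193^64 * 1193^128 * 1193^256 * 1193^1048576 = 963 (mod 1258); answer 963
Part III: S2 = 963; w = 5; remainder = value at the root: -5*(5)^2 - 5*(5)^1 + 6 = (-125) + (-25) + (6) = -144; answer -144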